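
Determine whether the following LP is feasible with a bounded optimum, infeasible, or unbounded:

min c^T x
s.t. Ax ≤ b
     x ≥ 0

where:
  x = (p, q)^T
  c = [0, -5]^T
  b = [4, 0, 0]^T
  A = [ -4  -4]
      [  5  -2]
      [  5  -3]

Unbounded (objective can decrease without bound)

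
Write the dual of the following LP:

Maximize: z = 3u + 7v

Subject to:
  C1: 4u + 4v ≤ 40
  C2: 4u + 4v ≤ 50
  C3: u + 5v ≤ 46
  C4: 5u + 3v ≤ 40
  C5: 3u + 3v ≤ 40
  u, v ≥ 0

Primal max cᵀx s.t. Ax ≤ b, x ≥ 0  →  Dual min bᵀy s.t. Aᵀy ≥ c, y ≥ 0.

Minimize: z = 40y1 + 50y2 + 46y3 + 40y4 + 40y5

Subject to:
  4y1 + 4y2 + y3 + 5y4 + 3y5 ≥ 3
  4y1 + 4y2 + 5y3 + 3y4 + 3y5 ≥ 7
  y1, y2, y3, y4, y5 ≥ 0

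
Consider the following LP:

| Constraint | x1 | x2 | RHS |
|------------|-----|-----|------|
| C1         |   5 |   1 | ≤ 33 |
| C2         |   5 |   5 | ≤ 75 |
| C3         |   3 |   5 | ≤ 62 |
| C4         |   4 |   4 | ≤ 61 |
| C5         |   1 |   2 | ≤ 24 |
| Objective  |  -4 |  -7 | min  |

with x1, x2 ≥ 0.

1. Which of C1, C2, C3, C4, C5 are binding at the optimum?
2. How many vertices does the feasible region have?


1. C3, C5
2. 5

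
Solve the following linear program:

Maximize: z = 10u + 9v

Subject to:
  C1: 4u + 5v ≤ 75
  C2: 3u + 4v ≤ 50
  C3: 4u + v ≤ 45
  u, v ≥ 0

Evaluate the objective at each vertex of the feasible region:
  z(0, 0) = 0
  z(11.25, 0) = 112.5
  z(10, 5) = 145  ←
  z(0, 12.5) = 112.5
The maximum is at u = 10, v = 5.

u = 10, v = 5, z = 145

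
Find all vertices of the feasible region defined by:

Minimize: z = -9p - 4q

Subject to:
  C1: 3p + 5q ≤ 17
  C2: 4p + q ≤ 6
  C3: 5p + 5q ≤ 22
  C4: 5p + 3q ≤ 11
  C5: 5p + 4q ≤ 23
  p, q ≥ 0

(0, 0), (1.5, 0), (1, 2), (0.25, 3.25), (0, 3.4)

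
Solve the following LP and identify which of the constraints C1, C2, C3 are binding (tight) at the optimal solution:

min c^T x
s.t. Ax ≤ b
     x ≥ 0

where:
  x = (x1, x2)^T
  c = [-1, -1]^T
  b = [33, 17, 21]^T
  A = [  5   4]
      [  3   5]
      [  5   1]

At x1 = 4, x2 = 1, compute slack b - a·x for each constraint:
  C1: 33 − 24 = 9  (slack)
  C2: 17 − 17 = 0  (binding)
  C3: 21 − 21 = 0  (binding)

Optimal: x1 = 4, x2 = 1
Binding: C2, C3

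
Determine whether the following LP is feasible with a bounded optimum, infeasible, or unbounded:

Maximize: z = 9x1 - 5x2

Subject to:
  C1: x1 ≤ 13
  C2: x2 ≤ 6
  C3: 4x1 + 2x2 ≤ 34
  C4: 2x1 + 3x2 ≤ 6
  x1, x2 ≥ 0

Feasible with a bounded optimal solution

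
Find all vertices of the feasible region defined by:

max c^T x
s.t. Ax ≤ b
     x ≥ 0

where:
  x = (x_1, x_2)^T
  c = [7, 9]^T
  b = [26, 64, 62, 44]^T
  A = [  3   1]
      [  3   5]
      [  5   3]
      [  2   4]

(0, 0), (8.667, 0), (6, 8), (0, 11)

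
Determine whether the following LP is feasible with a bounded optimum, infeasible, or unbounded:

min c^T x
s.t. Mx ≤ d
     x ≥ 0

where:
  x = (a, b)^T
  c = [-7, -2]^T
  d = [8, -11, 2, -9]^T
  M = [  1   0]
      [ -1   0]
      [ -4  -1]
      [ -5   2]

Infeasible (no feasible solution exists)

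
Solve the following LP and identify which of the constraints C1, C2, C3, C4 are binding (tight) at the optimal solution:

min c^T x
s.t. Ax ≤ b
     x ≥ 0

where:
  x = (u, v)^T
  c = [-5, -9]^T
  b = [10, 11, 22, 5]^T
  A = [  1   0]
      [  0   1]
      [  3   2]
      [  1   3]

At u = 5, v = 0, compute slack b - a·x for each constraint:
  C1: 10 − 5 = 5  (slack)
  C2: 11 − 0 = 11  (slack)
  C3: 22 − 15 = 7  (slack)
  C4: 5 − 5 = 0  (binding)

Optimal: u = 5, v = 0
Binding: C4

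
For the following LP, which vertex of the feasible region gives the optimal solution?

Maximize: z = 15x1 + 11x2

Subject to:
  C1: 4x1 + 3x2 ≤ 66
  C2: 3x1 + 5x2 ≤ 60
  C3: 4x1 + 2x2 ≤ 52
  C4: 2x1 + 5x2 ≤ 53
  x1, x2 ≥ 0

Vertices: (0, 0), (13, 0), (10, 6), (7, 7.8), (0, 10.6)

Evaluate the objective at each vertex of the feasible region:
  z(0, 0) = 0
  z(13, 0) = 195
  z(10, 6) = 216  ←
  z(7, 7.8) = 190.8
  z(0, 10.6) = 116.6
The maximum is at x1 = 10, x2 = 6.

(10, 6)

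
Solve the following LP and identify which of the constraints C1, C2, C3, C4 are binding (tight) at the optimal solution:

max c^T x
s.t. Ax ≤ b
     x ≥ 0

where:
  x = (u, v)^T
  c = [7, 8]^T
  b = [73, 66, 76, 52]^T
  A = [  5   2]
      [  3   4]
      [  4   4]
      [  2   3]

At u = 10, v = 9, compute slack b - a·x for each constraint:
  C1: 73 − 68 = 5  (slack)
  C2: 66 − 66 = 0  (binding)
  C3: 76 − 76 = 0  (binding)
  C4: 52 − 47 = 5  (slack)

Optimal: u = 10, v = 9
Binding: C2, C3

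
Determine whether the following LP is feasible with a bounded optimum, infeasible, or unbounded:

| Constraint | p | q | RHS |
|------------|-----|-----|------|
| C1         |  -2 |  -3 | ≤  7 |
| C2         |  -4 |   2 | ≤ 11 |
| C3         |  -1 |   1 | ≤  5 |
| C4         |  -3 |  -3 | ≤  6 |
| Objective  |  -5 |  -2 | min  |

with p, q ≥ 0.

Unbounded (objective can decrease without bound)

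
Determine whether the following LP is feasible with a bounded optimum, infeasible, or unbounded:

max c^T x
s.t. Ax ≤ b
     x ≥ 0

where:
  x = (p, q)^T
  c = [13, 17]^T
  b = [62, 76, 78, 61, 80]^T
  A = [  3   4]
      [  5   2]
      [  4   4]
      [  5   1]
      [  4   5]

Feasible with a bounded optimal solution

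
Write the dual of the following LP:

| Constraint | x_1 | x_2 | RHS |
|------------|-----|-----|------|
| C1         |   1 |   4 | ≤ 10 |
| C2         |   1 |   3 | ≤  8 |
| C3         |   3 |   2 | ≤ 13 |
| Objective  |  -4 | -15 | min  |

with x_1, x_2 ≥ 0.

Primal min cᵀx s.t. Ax ≤ b, x ≥ 0  →  Dual max −bᵀy s.t. Aᵀy ≥ −c, y ≥ 0.

Maximize: z = -10y1 - 8y2 - 13y3

Subject to:
  y1 + y2 + 3y3 ≥ 4
  4y1 + 3y2 + 2y3 ≥ 15
  y1, y2, y3 ≥ 0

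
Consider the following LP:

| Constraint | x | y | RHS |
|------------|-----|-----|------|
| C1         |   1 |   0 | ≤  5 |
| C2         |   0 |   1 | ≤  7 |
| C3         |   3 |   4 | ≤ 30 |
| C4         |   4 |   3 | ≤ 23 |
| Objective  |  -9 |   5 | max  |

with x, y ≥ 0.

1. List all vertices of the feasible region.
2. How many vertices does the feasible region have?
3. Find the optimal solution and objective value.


1. (0, 0), (5, 0), (5, 1), (0.5, 7), (0, 7)
2. 5
3. x = 0, y = 7, z = 35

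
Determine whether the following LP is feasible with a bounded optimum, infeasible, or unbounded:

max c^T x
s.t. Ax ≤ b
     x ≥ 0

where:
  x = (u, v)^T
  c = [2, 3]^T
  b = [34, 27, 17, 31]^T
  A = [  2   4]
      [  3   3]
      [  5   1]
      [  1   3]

Feasible with a bounded optimal solution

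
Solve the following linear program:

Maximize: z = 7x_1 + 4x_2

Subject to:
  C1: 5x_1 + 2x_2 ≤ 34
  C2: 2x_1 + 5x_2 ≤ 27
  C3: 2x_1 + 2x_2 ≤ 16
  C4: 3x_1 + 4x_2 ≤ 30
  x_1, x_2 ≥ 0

Evaluate the objective at each vertex of the feasible region:
  z(0, 0) = 0
  z(6.8, 0) = 47.6
  z(6, 2) = 50  ←
  z(4.333, 3.667) = 45
  z(0, 5.4) = 21.6
The maximum is at x_1 = 6, x_2 = 2.

x_1 = 6, x_2 = 2, z = 50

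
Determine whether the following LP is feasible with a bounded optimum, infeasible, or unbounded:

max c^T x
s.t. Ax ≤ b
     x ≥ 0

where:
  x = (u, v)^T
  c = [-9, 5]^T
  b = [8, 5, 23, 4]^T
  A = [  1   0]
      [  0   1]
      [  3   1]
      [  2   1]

Feasible with a bounded optimal solution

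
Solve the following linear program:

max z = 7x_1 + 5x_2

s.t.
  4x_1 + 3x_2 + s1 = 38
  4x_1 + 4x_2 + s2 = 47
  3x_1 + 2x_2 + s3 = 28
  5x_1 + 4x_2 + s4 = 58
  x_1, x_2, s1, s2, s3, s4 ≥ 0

Evaluate the objective at each vertex of the feasible region:
  z(0, 0) = 0
  z(9.333, 0) = 65.33
  z(8, 2) = 66  ←
  z(2.75, 9) = 64.25
  z(0, 11.75) = 58.75
The maximum is at x_1 = 8, x_2 = 2.

x_1 = 8, x_2 = 2, z = 66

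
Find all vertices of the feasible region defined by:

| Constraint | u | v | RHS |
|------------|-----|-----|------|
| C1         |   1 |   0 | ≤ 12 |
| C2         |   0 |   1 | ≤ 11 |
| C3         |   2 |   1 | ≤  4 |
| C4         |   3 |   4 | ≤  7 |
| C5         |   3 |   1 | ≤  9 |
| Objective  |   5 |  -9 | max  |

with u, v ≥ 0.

(0, 0), (2, 0), (1.8, 0.4), (0, 1.75)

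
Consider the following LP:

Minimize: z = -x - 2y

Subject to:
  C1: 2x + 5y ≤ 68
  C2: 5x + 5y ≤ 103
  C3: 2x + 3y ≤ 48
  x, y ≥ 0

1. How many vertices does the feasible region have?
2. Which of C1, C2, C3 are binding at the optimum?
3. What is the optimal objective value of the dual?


1. 5
2. C1, C3
3. -29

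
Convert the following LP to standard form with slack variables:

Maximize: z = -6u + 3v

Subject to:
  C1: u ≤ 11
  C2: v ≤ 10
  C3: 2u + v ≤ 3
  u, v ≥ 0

max z = -6u + 3v

s.t.
  u + s1 = 11
  v + s2 = 10
  2u + v + s3 = 3
  u, v, s1, s2, s3 ≥ 0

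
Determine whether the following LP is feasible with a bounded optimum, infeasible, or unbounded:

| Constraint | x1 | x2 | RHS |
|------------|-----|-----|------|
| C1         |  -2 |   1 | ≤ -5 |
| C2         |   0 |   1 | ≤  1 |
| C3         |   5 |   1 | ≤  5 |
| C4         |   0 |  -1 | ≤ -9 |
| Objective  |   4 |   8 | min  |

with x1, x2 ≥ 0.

Infeasible (no feasible solution exists)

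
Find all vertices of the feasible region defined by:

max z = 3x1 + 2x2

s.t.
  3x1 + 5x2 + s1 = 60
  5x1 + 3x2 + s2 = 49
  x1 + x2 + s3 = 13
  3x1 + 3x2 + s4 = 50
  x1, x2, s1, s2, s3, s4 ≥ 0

(0, 0), (9.8, 0), (5, 8), (2.5, 10.5), (0, 12)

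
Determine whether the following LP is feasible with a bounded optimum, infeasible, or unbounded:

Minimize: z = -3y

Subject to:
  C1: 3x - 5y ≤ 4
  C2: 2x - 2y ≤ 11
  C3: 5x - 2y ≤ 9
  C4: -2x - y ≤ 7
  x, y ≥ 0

Unbounded (objective can decrease without bound)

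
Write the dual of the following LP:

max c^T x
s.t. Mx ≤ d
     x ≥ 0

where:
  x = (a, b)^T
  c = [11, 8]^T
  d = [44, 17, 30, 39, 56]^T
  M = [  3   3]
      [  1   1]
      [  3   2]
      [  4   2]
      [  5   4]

Primal max cᵀx s.t. Ax ≤ b, x ≥ 0  →  Dual min bᵀy s.t. Aᵀy ≥ c, y ≥ 0.

Minimize: z = 44y1 + 17y2 + 30y3 + 39y4 + 56y5

Subject to:
  3y1 + y2 + 3y3 + 4y4 + 5y5 ≥ 11
  3y1 + y2 + 2y3 + 2y4 + 4y5 ≥ 8
  y1, y2, y3, y4, y5 ≥ 0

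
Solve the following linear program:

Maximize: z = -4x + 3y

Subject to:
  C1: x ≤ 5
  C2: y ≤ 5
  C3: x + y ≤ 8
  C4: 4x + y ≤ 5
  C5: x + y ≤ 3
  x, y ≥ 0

Evaluate the objective at each vertex of the feasible region:
  z(0, 0) = 0
  z(1.25, 0) = -5
  z(0.6667, 2.333) = 4.333
  z(0, 3) = 9  ←
The maximum is at x = 0, y = 3.

x = 0, y = 3, z = 9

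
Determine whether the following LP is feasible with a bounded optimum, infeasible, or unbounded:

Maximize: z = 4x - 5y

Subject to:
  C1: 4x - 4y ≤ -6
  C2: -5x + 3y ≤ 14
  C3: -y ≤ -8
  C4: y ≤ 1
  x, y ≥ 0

Infeasible (no feasible solution exists)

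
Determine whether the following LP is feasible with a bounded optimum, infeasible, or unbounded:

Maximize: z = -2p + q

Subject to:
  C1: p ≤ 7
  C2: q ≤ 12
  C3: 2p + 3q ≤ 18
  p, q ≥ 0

Feasible with a bounded optimal solution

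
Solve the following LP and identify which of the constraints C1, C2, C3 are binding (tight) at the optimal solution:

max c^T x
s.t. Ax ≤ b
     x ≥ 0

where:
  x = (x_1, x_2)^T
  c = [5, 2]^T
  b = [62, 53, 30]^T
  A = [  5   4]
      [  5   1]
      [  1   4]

At x_1 = 10, x_2 = 3, compute slack b - a·x for each constraint:
  C1: 62 − 62 = 0  (binding)
  C2: 53 − 53 = 0  (binding)
  C3: 30 − 22 = 8  (slack)

Optimal: x_1 = 10, x_2 = 3
Binding: C1, C2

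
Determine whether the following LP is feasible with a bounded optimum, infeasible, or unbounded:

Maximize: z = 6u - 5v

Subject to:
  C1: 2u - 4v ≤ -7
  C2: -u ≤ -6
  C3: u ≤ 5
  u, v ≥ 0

Infeasible (no feasible solution exists)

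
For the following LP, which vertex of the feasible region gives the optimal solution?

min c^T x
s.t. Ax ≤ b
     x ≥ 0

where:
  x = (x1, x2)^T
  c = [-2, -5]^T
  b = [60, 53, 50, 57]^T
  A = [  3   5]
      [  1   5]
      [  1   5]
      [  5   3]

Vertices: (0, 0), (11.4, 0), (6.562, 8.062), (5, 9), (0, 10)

Evaluate the objective at each vertex of the feasible region:
  z(0, 0) = 0
  z(11.4, 0) = -22.8
  z(6.562, 8.062) = -53.44
  z(5, 9) = -55  ←
  z(0, 10) = -50
The minimum is at x1 = 5, x2 = 9.

(5, 9)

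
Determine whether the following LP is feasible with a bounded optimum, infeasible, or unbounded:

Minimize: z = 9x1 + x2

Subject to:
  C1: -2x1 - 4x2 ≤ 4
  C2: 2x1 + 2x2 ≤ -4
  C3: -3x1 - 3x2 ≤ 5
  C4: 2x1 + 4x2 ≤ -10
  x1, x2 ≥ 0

Infeasible (no feasible solution exists)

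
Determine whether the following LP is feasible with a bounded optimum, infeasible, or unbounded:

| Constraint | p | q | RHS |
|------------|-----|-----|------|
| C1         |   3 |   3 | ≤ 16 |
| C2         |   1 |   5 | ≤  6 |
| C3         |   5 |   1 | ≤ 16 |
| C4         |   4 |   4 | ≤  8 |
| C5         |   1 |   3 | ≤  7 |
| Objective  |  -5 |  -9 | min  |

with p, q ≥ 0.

Feasible with a bounded optimal solution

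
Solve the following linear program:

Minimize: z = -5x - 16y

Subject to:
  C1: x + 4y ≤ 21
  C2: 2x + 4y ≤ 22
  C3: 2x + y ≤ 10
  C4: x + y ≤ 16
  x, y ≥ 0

Evaluate the objective at each vertex of the feasible region:
  z(0, 0) = 0
  z(5, 0) = -25
  z(3, 4) = -79
  z(1, 5) = -85  ←
  z(0, 5.25) = -84
The minimum is at x = 1, y = 5.

x = 1, y = 5, z = -85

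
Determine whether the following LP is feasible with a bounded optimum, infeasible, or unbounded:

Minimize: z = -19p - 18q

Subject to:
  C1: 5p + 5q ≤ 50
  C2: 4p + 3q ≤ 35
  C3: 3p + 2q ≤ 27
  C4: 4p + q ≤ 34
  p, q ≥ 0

Feasible with a bounded optimal solution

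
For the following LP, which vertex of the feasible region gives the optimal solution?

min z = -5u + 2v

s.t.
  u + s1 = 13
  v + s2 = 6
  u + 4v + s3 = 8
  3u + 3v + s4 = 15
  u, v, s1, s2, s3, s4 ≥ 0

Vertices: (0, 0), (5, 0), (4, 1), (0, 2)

Evaluate the objective at each vertex of the feasible region:
  z(0, 0) = 0
  z(5, 0) = -25  ←
  z(4, 1) = -18
  z(0, 2) = 4
The minimum is at u = 5, v = 0.

(5, 0)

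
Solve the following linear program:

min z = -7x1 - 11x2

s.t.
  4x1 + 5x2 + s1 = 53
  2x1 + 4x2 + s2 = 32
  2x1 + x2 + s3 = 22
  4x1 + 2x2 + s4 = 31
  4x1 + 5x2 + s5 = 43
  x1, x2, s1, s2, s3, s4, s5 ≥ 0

Evaluate the objective at each vertex of the feasible region:
  z(0, 0) = 0
  z(7.75, 0) = -54.25
  z(5.75, 4) = -84.25
  z(2, 7) = -91  ←
  z(0, 8) = -88
The minimum is at x1 = 2, x2 = 7.

x1 = 2, x2 = 7, z = -91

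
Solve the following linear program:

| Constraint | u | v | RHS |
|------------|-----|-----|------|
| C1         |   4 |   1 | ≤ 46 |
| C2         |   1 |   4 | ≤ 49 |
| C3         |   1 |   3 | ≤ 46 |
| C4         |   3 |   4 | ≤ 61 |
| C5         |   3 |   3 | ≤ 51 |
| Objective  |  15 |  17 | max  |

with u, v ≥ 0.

Evaluate the objective at each vertex of the feasible region:
  z(0, 0) = 0
  z(11.5, 0) = 172.5
  z(9.667, 7.333) = 269.7
  z(7, 10) = 275  ←
  z(6, 10.75) = 272.8
  z(0, 12.25) = 208.2
The maximum is at u = 7, v = 10.

u = 7, v = 10, z = 275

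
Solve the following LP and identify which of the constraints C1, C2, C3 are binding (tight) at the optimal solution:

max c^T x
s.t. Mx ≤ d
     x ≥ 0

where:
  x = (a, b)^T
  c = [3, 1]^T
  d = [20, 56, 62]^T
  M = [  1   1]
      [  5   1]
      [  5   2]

At a = 10, b = 6, compute slack b - a·x for each constraint:
  C1: 20 − 16 = 4  (slack)
  C2: 56 − 56 = 0  (binding)
  C3: 62 − 62 = 0  (binding)

Optimal: a = 10, b = 6
Binding: C2, C3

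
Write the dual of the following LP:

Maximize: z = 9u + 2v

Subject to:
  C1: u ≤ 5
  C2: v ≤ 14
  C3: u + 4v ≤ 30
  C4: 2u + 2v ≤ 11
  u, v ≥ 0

Primal max cᵀx s.t. Ax ≤ b, x ≥ 0  →  Dual min bᵀy s.t. Aᵀy ≥ c, y ≥ 0.

Minimize: z = 5y1 + 14y2 + 30y3 + 11y4

Subject to:
  y1 + y3 + 2y4 ≥ 9
  y2 + 4y3 + 2y4 ≥ 2
  y1, y2, y3, y4 ≥ 0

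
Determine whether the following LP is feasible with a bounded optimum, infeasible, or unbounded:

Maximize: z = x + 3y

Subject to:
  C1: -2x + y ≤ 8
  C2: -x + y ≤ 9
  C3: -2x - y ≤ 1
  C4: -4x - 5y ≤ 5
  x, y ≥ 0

Unbounded (objective can increase without bound)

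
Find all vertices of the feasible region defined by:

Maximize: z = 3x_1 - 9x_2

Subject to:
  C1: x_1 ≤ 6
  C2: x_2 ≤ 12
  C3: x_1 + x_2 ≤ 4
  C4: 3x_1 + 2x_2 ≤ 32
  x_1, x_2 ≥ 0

(0, 0), (4, 0), (0, 4)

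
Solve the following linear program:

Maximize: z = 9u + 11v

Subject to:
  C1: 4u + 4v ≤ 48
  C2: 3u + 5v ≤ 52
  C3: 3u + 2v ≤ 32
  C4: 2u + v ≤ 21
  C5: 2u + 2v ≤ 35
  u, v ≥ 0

Evaluate the objective at each vertex of the feasible region:
  z(0, 0) = 0
  z(10.5, 0) = 94.5
  z(10, 1) = 101
  z(8, 4) = 116
  z(4, 8) = 124  ←
  z(0, 10.4) = 114.4
The maximum is at u = 4, v = 8.

u = 4, v = 8, z = 124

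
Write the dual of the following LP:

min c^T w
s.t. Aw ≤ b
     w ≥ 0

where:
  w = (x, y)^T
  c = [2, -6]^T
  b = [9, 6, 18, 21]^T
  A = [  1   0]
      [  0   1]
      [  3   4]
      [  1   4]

Primal min cᵀx s.t. Ax ≤ b, x ≥ 0  →  Dual max −bᵀy s.t. Aᵀy ≥ −c, y ≥ 0.

Maximize: z = -9y1 - 6y2 - 18y3 - 21y4

Subject to:
  y1 + 3y3 + y4 ≥ -2
  y2 + 4y3 + 4y4 ≥ 6
  y1, y2, y3, y4 ≥ 0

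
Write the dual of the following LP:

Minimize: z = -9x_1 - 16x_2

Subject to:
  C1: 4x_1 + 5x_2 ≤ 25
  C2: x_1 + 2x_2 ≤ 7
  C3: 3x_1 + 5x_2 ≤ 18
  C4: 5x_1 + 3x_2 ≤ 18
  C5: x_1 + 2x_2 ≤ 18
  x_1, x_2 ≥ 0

Primal min cᵀx s.t. Ax ≤ b, x ≥ 0  →  Dual max −bᵀy s.t. Aᵀy ≥ −c, y ≥ 0.

Maximize: z = -25y1 - 7y2 - 18y3 - 18y4 - 18y5

Subject to:
  4y1 + y2 + 3y3 + 5y4 + y5 ≥ 9
  5y1 + 2y2 + 5y3 + 3y4 + 2y5 ≥ 16
  y1, y2, y3, y4, y5 ≥ 0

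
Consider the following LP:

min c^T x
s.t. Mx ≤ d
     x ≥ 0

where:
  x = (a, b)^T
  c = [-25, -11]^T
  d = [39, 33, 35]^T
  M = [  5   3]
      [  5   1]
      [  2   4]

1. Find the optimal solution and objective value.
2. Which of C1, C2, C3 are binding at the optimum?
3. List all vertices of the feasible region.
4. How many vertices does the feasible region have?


1. a = 6, b = 3, z = -183
2. C1, C2
3. (0, 0), (6.6, 0), (6, 3), (3.643, 6.929), (0, 8.75)
4. 5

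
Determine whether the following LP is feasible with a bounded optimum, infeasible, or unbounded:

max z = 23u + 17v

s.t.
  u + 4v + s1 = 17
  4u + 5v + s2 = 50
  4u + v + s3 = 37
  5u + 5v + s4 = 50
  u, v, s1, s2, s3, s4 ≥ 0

Feasible with a bounded optimal solution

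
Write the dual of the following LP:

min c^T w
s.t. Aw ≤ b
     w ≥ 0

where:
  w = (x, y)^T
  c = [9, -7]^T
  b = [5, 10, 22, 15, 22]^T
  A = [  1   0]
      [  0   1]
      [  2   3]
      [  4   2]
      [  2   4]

Primal min cᵀx s.t. Ax ≤ b, x ≥ 0  →  Dual max −bᵀy s.t. Aᵀy ≥ −c, y ≥ 0.

Maximize: z = -5y1 - 10y2 - 22y3 - 15y4 - 22y5

Subject to:
  y1 + 2y3 + 4y4 + 2y5 ≥ -9
  y2 + 3y3 + 2y4 + 4y5 ≥ 7
  y1, y2, y3, y4, y5 ≥ 0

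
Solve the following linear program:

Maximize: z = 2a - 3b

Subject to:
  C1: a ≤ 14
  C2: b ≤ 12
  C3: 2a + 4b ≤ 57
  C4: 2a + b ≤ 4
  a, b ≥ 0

Evaluate the objective at each vertex of the feasible region:
  z(0, 0) = 0
  z(2, 0) = 4  ←
  z(0, 4) = -12
The maximum is at a = 2, b = 0.

a = 2, b = 0, z = 4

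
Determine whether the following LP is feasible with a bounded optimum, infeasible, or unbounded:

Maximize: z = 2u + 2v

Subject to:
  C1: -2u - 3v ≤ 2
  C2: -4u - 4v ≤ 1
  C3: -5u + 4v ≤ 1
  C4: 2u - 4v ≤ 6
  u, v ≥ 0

Unbounded (objective can increase without bound)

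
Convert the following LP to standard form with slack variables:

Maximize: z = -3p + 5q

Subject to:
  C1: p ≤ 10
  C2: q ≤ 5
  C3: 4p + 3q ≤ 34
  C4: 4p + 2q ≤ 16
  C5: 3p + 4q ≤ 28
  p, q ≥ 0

max z = -3p + 5q

s.t.
  p + s1 = 10
  q + s2 = 5
  4p + 3q + s3 = 34
  4p + 2q + s4 = 16
  3p + 4q + s5 = 28
  p, q, s1, s2, s3, s4, s5 ≥ 0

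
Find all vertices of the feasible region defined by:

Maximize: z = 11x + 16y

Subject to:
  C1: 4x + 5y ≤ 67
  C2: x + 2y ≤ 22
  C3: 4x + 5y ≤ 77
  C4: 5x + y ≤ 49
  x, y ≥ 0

(0, 0), (9.8, 0), (8.476, 6.619), (8, 7), (0, 11)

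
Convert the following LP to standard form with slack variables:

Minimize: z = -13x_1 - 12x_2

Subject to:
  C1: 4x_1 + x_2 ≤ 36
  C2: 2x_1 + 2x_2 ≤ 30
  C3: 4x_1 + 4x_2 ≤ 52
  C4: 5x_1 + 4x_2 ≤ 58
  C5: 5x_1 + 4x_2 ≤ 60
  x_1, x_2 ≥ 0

min z = -13x_1 - 12x_2

s.t.
  4x_1 + x_2 + s1 = 36
  2x_1 + 2x_2 + s2 = 30
  4x_1 + 4x_2 + s3 = 52
  5x_1 + 4x_2 + s4 = 58
  5x_1 + 4x_2 + s5 = 60
  x_1, x_2, s1, s2, s3, s4, s5 ≥ 0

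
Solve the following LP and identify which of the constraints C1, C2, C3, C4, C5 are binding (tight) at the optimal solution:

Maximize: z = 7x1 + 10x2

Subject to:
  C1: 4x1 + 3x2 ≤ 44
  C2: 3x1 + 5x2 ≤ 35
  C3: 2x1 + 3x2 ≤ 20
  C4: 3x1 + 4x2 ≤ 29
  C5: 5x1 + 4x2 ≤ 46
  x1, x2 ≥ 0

At x1 = 7, x2 = 2, compute slack b - a·x for each constraint:
  C1: 44 − 34 = 10  (slack)
  C2: 35 − 31 = 4  (slack)
  C3: 20 − 20 = 0  (binding)
  C4: 29 − 29 = 0  (binding)
  C5: 46 − 43 = 3  (slack)

Optimal: x1 = 7, x2 = 2
Binding: C3, C4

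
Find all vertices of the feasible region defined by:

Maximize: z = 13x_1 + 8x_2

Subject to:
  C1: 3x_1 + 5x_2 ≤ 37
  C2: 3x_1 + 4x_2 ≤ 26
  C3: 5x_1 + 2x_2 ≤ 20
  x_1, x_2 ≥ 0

(0, 0), (4, 0), (2, 5), (0, 6.5)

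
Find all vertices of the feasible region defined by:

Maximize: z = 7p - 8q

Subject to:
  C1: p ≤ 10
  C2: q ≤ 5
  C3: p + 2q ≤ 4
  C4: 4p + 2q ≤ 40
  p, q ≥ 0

(0, 0), (4, 0), (0, 2)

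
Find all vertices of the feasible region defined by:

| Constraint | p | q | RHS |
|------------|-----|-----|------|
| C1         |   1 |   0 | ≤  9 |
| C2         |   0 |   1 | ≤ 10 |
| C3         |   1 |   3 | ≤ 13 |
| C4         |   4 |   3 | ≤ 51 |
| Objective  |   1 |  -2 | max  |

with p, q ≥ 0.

(0, 0), (9, 0), (9, 1.333), (0, 4.333)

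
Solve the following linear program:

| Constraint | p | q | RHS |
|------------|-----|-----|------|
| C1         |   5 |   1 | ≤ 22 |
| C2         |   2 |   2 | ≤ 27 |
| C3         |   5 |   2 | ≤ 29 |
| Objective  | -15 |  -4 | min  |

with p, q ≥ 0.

Evaluate the objective at each vertex of the feasible region:
  z(0, 0) = 0
  z(4.4, 0) = -66
  z(3, 7) = -73  ←
  z(0.6667, 12.83) = -61.33
  z(0, 13.5) = -54
The minimum is at p = 3, q = 7.

p = 3, q = 7, z = -73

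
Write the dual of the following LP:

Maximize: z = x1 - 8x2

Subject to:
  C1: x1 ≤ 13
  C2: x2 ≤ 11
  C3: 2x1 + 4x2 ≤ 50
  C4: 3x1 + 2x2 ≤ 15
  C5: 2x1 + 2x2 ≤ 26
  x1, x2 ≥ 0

Primal max cᵀx s.t. Ax ≤ b, x ≥ 0  →  Dual min bᵀy s.t. Aᵀy ≥ c, y ≥ 0.

Minimize: z = 13y1 + 11y2 + 50y3 + 15y4 + 26y5

Subject to:
  y1 + 2y3 + 3y4 + 2y5 ≥ 1
  y2 + 4y3 + 2y4 + 2y5 ≥ -8
  y1, y2, y3, y4, y5 ≥ 0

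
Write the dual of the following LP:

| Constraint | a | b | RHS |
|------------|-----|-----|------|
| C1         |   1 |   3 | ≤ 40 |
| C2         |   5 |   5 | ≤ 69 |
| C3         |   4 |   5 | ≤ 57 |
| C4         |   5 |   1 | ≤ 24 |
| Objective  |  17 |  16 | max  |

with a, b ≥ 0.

Primal max cᵀx s.t. Ax ≤ b, x ≥ 0  →  Dual min bᵀy s.t. Aᵀy ≥ c, y ≥ 0.

Minimize: z = 40y1 + 69y2 + 57y3 + 24y4

Subject to:
  y1 + 5y2 + 4y3 + 5y4 ≥ 17
  3y1 + 5y2 + 5y3 + y4 ≥ 16
  y1, y2, y3, y4 ≥ 0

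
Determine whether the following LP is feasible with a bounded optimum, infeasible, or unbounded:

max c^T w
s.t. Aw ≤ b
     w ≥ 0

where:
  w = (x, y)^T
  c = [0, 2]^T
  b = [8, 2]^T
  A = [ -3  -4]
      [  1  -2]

Unbounded (objective can increase without bound)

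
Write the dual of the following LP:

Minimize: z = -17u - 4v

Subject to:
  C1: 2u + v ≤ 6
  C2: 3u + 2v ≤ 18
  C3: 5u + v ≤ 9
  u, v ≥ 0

Primal min cᵀx s.t. Ax ≤ b, x ≥ 0  →  Dual max −bᵀy s.t. Aᵀy ≥ −c, y ≥ 0.

Maximize: z = -6y1 - 18y2 - 9y3

Subject to:
  2y1 + 3y2 + 5y3 ≥ 17
  y1 + 2y2 + y3 ≥ 4
  y1, y2, y3 ≥ 0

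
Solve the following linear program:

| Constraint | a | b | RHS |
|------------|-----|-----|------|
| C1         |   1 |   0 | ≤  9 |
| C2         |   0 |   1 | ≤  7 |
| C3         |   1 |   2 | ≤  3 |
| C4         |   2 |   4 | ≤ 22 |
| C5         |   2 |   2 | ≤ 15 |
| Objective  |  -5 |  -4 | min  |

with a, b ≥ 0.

Evaluate the objective at each vertex of the feasible region:
  z(0, 0) = 0
  z(3, 0) = -15  ←
  z(0, 1.5) = -6
The minimum is at a = 3, b = 0.

a = 3, b = 0, z = -15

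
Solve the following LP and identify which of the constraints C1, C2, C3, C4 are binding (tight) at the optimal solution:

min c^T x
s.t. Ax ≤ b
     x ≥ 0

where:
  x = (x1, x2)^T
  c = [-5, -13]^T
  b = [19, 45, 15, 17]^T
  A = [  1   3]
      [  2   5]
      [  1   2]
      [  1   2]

At x1 = 7, x2 = 4, compute slack b - a·x for each constraint:
  C1: 19 − 19 = 0  (binding)
  C2: 45 − 34 = 11  (slack)
  C3: 15 − 15 = 0  (binding)
  C4: 17 − 15 = 2  (slack)

Optimal: x1 = 7, x2 = 4
Binding: C1, C3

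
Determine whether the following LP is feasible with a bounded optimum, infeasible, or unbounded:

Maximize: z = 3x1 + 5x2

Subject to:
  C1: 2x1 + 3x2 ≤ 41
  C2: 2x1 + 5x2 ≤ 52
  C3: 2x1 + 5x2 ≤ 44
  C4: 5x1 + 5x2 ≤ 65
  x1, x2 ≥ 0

Feasible with a bounded optimal solution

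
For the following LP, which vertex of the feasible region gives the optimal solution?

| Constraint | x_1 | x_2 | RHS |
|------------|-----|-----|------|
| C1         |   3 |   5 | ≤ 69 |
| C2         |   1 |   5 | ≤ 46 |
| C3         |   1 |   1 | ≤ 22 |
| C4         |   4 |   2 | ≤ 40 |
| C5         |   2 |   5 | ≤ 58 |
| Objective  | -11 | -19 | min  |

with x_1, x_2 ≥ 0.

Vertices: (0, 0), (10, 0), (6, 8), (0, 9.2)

Evaluate the objective at each vertex of the feasible region:
  z(0, 0) = 0
  z(10, 0) = -110
  z(6, 8) = -218  ←
  z(0, 9.2) = -174.8
The minimum is at x_1 = 6, x_2 = 8.

(6, 8)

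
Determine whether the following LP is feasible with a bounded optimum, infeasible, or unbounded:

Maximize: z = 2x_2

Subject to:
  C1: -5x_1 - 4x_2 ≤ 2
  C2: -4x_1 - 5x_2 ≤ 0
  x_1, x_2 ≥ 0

Unbounded (objective can increase without bound)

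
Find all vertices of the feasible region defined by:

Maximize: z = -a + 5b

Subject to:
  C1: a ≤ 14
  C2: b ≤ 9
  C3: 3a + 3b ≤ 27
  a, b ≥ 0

(0, 0), (9, 0), (0, 9)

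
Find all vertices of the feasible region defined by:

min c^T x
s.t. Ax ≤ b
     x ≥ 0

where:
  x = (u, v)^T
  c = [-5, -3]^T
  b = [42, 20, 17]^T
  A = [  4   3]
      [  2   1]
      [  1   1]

(0, 0), (10, 0), (9, 2), (0, 14)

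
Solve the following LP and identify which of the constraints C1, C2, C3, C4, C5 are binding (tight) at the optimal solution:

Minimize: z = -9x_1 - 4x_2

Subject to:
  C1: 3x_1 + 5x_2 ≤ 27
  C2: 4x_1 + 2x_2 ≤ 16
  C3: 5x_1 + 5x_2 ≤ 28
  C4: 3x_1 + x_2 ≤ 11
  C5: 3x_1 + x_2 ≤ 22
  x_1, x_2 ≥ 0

At x_1 = 3, x_2 = 2, compute slack b - a·x for each constraint:
  C1: 27 − 19 = 8  (slack)
  C2: 16 − 16 = 0  (binding)
  C3: 28 − 25 = 3  (slack)
  C4: 11 − 11 = 0  (binding)
  C5: 22 − 11 = 11  (slack)

Optimal: x_1 = 3, x_2 = 2
Binding: C2, C4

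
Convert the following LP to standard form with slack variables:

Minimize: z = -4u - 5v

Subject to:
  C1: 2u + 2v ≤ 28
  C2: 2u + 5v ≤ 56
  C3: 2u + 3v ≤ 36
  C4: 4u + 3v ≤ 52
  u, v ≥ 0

min z = -4u - 5v

s.t.
  2u + 2v + s1 = 28
  2u + 5v + s2 = 56
  2u + 3v + s3 = 36
  4u + 3v + s4 = 52
  u, v, s1, s2, s3, s4 ≥ 0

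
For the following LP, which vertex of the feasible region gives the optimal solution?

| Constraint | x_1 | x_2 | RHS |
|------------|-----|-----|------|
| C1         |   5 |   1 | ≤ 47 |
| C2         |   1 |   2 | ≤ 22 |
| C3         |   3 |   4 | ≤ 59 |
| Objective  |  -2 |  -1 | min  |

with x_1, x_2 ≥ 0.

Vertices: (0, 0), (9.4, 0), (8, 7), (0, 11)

Evaluate the objective at each vertex of the feasible region:
  z(0, 0) = 0
  z(9.4, 0) = -18.8
  z(8, 7) = -23  ←
  z(0, 11) = -11
The minimum is at x_1 = 8, x_2 = 7.

(8, 7)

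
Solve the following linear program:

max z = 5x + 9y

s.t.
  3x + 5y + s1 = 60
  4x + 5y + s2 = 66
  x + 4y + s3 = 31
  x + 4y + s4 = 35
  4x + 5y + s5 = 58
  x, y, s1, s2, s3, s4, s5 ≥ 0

Evaluate the objective at each vertex of the feasible region:
  z(0, 0) = 0
  z(14.5, 0) = 72.5
  z(7, 6) = 89  ←
  z(0, 7.75) = 69.75
The maximum is at x = 7, y = 6.

x = 7, y = 6, z = 89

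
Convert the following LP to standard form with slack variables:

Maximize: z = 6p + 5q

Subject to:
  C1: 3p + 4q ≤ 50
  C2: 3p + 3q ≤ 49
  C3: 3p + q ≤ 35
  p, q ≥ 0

max z = 6p + 5q

s.t.
  3p + 4q + s1 = 50
  3p + 3q + s2 = 49
  3p + q + s3 = 35
  p, q, s1, s2, s3 ≥ 0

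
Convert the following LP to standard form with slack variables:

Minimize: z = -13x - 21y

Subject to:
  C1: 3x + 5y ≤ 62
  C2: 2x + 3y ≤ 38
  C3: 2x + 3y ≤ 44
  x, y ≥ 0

min z = -13x - 21y

s.t.
  3x + 5y + s1 = 62
  2x + 3y + s2 = 38
  2x + 3y + s3 = 44
  x, y, s1, s2, s3 ≥ 0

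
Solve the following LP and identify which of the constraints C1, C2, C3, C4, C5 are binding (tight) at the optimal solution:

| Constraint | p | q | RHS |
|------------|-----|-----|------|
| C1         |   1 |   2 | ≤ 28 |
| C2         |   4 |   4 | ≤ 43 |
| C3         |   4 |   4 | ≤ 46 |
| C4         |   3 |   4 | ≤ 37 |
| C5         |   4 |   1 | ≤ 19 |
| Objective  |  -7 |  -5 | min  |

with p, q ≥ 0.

At p = 3, q = 7, compute slack b - a·x for each constraint:
  C1: 28 − 17 = 11  (slack)
  C2: 43 − 40 = 3  (slack)
  C3: 46 − 40 = 6  (slack)
  C4: 37 − 37 = 0  (binding)
  C5: 19 − 19 = 0  (binding)

Optimal: p = 3, q = 7
Binding: C4, C5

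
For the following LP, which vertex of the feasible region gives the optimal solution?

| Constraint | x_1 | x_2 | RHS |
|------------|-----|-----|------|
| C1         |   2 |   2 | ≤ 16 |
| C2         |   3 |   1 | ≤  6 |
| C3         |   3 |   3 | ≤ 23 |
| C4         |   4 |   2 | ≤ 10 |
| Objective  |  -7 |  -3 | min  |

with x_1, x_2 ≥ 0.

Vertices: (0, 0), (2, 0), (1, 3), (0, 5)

Evaluate the objective at each vertex of the feasible region:
  z(0, 0) = 0
  z(2, 0) = -14
  z(1, 3) = -16  ←
  z(0, 5) = -15
The minimum is at x_1 = 1, x_2 = 3.

(1, 3)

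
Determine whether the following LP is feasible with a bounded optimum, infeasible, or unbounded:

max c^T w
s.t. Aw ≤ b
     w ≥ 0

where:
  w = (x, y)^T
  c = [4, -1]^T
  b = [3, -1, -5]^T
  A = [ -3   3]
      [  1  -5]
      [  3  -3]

Infeasible (no feasible solution exists)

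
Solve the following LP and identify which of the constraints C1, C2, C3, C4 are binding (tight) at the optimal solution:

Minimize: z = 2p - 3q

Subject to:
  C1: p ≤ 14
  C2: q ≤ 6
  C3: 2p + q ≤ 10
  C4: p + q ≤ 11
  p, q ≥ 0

At p = 0, q = 6, compute slack b - a·x for each constraint:
  C1: 14 − 0 = 14  (slack)
  C2: 6 − 6 = 0  (binding)
  C3: 10 − 6 = 4  (slack)
  C4: 11 − 6 = 5  (slack)

Optimal: p = 0, q = 6
Binding: C2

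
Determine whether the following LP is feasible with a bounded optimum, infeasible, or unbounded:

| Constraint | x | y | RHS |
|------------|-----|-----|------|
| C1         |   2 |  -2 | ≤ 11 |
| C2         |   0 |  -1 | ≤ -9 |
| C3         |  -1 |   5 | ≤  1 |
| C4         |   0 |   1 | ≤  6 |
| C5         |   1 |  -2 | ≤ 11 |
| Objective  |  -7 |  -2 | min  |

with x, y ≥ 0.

Infeasible (no feasible solution exists)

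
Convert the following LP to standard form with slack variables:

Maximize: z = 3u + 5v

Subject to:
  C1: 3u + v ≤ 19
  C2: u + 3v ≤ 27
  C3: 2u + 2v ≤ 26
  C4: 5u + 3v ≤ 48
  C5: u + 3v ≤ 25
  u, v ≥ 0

max z = 3u + 5v

s.t.
  3u + v + s1 = 19
  u + 3v + s2 = 27
  2u + 2v + s3 = 26
  5u + 3v + s4 = 48
  u + 3v + s5 = 25
  u, v, s1, s2, s3, s4, s5 ≥ 0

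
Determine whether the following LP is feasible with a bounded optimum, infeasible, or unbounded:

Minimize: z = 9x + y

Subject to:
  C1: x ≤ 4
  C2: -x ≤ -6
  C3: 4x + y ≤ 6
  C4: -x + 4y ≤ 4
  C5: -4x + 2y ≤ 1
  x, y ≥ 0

Infeasible (no feasible solution exists)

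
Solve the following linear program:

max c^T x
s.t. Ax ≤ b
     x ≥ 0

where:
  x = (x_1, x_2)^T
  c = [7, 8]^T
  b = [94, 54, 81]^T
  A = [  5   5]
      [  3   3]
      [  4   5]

Evaluate the objective at each vertex of the feasible region:
  z(0, 0) = 0
  z(18, 0) = 126
  z(9, 9) = 135  ←
  z(0, 16.2) = 129.6
The maximum is at x_1 = 9, x_2 = 9.

x_1 = 9, x_2 = 9, z = 135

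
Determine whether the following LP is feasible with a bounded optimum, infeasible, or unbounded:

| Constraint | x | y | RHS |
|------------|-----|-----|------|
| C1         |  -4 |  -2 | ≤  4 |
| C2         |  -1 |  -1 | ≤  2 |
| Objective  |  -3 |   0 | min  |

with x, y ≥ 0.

Unbounded (objective can decrease without bound)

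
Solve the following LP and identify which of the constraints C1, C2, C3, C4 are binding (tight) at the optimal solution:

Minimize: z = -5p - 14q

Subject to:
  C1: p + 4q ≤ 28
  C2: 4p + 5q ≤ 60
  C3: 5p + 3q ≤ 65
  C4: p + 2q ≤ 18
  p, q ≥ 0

At p = 8, q = 5, compute slack b - a·x for each constraint:
  C1: 28 − 28 = 0  (binding)
  C2: 60 − 57 = 3  (slack)
  C3: 65 − 55 = 10  (slack)
  C4: 18 − 18 = 0  (binding)

Optimal: p = 8, q = 5
Binding: C1, C4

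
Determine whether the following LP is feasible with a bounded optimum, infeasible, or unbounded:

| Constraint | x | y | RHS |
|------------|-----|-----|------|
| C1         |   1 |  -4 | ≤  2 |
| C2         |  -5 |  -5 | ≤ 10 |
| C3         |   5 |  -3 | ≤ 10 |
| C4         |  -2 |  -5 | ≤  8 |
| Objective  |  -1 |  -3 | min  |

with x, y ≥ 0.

Unbounded (objective can decrease without bound)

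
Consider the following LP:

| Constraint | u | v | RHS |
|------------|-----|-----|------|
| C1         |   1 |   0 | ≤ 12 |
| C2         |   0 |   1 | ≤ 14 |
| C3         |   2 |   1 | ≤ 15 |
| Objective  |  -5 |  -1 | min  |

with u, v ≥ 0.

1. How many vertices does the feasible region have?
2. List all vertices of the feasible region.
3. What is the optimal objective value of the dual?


1. 4
2. (0, 0), (7.5, 0), (0.5, 14), (0, 14)
3. -37.5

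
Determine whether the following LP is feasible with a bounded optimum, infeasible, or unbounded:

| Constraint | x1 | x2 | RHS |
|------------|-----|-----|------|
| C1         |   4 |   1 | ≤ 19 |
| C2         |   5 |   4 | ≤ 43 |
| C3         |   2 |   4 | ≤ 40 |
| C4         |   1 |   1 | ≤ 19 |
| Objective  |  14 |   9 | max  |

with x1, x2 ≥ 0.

Feasible with a bounded optimal solution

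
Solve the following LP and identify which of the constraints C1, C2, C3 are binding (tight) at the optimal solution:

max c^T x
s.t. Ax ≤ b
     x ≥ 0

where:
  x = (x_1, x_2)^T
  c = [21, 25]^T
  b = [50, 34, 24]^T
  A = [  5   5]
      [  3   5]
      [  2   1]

At x_1 = 8, x_2 = 2, compute slack b - a·x for each constraint:
  C1: 50 − 50 = 0  (binding)
  C2: 34 − 34 = 0  (binding)
  C3: 24 − 18 = 6  (slack)

Optimal: x_1 = 8, x_2 = 2
Binding: C1, C2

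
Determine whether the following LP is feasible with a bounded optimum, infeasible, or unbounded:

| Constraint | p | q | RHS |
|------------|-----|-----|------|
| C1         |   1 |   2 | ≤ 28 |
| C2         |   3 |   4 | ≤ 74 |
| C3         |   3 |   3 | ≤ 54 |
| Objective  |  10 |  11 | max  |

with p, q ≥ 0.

Feasible with a bounded optimal solution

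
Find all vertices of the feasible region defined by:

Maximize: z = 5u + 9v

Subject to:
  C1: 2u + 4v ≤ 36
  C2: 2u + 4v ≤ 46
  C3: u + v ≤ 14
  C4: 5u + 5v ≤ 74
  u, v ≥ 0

(0, 0), (14, 0), (10, 4), (0, 9)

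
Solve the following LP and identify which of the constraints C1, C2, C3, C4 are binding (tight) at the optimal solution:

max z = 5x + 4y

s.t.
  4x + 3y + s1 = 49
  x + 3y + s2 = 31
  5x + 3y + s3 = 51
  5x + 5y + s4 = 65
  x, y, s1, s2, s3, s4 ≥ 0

At x = 6, y = 7, compute slack b - a·x for each constraint:
  C1: 49 − 45 = 4  (slack)
  C2: 31 − 27 = 4  (slack)
  C3: 51 − 51 = 0  (binding)
  C4: 65 − 65 = 0  (binding)

Optimal: x = 6, y = 7
Binding: C3, C4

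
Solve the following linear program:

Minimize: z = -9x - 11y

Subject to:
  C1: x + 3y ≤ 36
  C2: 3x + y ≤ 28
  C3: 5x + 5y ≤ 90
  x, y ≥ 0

Evaluate the objective at each vertex of the feasible region:
  z(0, 0) = 0
  z(9.333, 0) = -84
  z(6, 10) = -164  ←
  z(0, 12) = -132
The minimum is at x = 6, y = 10.

x = 6, y = 10, z = -164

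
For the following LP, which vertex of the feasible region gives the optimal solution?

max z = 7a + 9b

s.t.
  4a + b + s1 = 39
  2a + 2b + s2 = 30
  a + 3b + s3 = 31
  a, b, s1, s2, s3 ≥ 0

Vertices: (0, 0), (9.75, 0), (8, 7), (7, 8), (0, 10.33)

Evaluate the objective at each vertex of the feasible region:
  z(0, 0) = 0
  z(9.75, 0) = 68.25
  z(8, 7) = 119
  z(7, 8) = 121  ←
  z(0, 10.33) = 93
The maximum is at a = 7, b = 8.

(7, 8)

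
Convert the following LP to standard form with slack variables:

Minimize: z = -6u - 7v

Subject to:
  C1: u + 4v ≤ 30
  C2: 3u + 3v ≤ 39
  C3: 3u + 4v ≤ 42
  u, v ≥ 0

min z = -6u - 7v

s.t.
  u + 4v + s1 = 30
  3u + 3v + s2 = 39
  3u + 4v + s3 = 42
  u, v, s1, s2, s3 ≥ 0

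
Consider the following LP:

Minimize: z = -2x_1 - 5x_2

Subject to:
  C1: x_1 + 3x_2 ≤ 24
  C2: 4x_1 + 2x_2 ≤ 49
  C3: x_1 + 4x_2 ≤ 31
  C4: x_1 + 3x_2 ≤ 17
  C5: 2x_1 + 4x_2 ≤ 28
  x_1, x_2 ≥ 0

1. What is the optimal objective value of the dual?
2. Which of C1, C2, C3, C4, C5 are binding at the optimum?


1. -31
2. C4, C5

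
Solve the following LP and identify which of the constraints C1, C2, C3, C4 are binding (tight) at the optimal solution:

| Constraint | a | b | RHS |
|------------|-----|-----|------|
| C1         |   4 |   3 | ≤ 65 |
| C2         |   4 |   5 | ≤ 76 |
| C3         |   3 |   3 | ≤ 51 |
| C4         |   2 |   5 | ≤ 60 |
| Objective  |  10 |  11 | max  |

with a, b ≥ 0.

At a = 9, b = 8, compute slack b - a·x for each constraint:
  C1: 65 − 60 = 5  (slack)
  C2: 76 − 76 = 0  (binding)
  C3: 51 − 51 = 0  (binding)
  C4: 60 − 58 = 2  (slack)

Optimal: a = 9, b = 8
Binding: C2, C3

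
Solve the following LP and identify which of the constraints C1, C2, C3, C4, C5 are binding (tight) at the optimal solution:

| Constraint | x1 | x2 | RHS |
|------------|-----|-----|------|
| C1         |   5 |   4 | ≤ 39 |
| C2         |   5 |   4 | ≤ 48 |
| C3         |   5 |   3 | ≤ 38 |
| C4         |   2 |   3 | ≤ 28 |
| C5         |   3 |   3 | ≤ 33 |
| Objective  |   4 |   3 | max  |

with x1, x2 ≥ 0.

At x1 = 7, x2 = 1, compute slack b - a·x for each constraint:
  C1: 39 − 39 = 0  (binding)
  C2: 48 − 39 = 9  (slack)
  C3: 38 − 38 = 0  (binding)
  C4: 28 − 17 = 11  (slack)
  C5: 33 − 24 = 9  (slack)

Optimal: x1 = 7, x2 = 1
Binding: C1, C3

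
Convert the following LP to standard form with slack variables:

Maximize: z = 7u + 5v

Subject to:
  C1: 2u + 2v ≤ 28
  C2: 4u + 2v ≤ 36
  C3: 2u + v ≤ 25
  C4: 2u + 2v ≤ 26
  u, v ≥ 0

max z = 7u + 5v

s.t.
  2u + 2v + s1 = 28
  4u + 2v + s2 = 36
  2u + v + s3 = 25
  2u + 2v + s4 = 26
  u, v, s1, s2, s3, s4 ≥ 0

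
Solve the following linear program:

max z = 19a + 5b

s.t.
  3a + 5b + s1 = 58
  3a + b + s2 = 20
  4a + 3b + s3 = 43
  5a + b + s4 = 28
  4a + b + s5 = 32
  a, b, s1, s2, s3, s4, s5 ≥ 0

Evaluate the objective at each vertex of the feasible region:
  z(0, 0) = 0
  z(5.6, 0) = 106.4
  z(4, 8) = 116  ←
  z(3.5, 9.5) = 114
  z(0, 11.6) = 58
The maximum is at a = 4, b = 8.

a = 4, b = 8, z = 116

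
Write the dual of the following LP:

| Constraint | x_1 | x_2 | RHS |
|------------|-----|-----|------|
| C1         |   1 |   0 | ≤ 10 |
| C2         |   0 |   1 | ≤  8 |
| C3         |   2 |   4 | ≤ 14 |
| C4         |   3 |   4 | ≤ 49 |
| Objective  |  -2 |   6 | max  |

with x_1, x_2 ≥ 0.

Primal max cᵀx s.t. Ax ≤ b, x ≥ 0  →  Dual min bᵀy s.t. Aᵀy ≥ c, y ≥ 0.

Minimize: z = 10y1 + 8y2 + 14y3 + 49y4

Subject to:
  y1 + 2y3 + 3y4 ≥ -2
  y2 + 4y3 + 4y4 ≥ 6
  y1, y2, y3, y4 ≥ 0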